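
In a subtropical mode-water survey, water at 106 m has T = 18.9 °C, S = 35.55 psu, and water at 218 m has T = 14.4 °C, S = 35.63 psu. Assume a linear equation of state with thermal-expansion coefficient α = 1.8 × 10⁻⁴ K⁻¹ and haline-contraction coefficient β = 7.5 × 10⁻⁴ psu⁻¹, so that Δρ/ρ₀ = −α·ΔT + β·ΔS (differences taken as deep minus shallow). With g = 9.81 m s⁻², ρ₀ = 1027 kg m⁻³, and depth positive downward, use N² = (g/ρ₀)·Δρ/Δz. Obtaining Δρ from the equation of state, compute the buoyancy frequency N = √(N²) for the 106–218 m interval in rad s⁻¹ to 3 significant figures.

8.73 × 10⁻³ rad s⁻¹

ΔT = -4.5 K, ΔS = +0.08 psu (deep − shallow).
Δρ/ρ₀ = −αΔT + βΔS = 8.10 × 10⁻⁴ + 6.00 × 10⁻⁵ = 8.70 × 10⁻⁴, so Δρ ≈ 0.8935 kg m⁻³.
N² = (g/ρ₀)·Δρ/Δz = g·(Δρ/ρ₀)/Δz = 9.81 × 8.70 × 10⁻⁴ / 112 = 7.6203 × 10⁻⁵ s⁻².
N = √(7.6203 × 10⁻⁵) = 8.7294 × 10⁻³ rad s⁻¹ ≈ 8.73 × 10⁻³ rad s⁻¹.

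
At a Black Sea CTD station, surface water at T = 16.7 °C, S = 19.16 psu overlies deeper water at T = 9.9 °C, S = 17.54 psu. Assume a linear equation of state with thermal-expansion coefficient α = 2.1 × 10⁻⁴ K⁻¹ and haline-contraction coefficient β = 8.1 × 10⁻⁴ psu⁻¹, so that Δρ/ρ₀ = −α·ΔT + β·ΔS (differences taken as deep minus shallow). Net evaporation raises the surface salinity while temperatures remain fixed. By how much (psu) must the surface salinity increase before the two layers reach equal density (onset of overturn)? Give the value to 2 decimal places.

0.14 psu

Neutral buoyancy requires −α(T_deep − T_surf) + β(S_deep − S_surf′) = 0.
S_surf′ = S_deep − (α/β)·ΔT = 17.54 − (2.1 × 10⁻⁴/8.1 × 10⁻⁴)·(-6.8) = 19.3030 psu.
Increase required: 19.3030 − 19.16 = 0.1430 psu.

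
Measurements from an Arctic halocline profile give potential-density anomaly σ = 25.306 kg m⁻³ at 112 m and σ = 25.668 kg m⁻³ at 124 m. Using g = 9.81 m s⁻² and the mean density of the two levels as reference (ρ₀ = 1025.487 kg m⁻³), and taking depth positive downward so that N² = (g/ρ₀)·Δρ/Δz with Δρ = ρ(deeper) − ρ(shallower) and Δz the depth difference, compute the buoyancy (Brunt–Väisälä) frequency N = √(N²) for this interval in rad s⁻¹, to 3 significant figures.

Δρ = 1025.668 − 1025.306 = 0.362 kg m⁻³ over Δz = 124 − 112 = 12 m.
N² = (9.81/1025.487) × (0.362/12) = 2.8858 × 10⁻⁴ s⁻².
N = √(2.8858 × 10⁻⁴) = 0.016988 rad s⁻¹ ≈ 0.0170 rad s⁻¹.

0.0170 rad s⁻¹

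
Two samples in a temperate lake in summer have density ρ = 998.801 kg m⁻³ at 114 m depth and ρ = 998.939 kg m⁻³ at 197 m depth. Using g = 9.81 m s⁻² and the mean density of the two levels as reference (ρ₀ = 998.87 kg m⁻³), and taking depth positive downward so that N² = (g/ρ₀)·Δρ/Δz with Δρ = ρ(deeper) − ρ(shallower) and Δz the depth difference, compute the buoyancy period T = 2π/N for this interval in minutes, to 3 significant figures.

25.9 min

Δρ = 998.939 − 998.801 = 0.138 kg m⁻³ over Δz = 197 − 114 = 83 m.
N² = (9.81/998.87) × (0.138/83) = 1.6329 × 10⁻⁵ s⁻².
N = √(1.6329 × 10⁻⁵) = 4.0409 × 10⁻³ rad s⁻¹, so T = 2π/N = 1.5549 × 10³ s = 25.915 min ≈ 25.9 min.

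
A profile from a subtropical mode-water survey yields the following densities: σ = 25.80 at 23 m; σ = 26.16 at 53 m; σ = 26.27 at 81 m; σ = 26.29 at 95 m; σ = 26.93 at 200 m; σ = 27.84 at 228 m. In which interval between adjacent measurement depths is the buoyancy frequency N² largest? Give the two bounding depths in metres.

Compute the density gradient over each adjacent pair:
  23–53 m: Δρ/Δz = 0.36/30 = 0.012 kg m⁻⁴
  53–81 m: Δρ/Δz = 0.11/28 = 3.9 × 10⁻³ kg m⁻⁴
  81–95 m: Δρ/Δz = 0.02/14 = 1.4 × 10⁻³ kg m⁻⁴
  95–200 m: Δρ/Δz = 0.64/105 = 6.1 × 10⁻³ kg m⁻⁴
  200–228 m: Δρ/Δz = 0.91/28 = 0.033 kg m⁻⁴
The largest gradient is in the 200–228 m interval — the pycnocline.

200–228 m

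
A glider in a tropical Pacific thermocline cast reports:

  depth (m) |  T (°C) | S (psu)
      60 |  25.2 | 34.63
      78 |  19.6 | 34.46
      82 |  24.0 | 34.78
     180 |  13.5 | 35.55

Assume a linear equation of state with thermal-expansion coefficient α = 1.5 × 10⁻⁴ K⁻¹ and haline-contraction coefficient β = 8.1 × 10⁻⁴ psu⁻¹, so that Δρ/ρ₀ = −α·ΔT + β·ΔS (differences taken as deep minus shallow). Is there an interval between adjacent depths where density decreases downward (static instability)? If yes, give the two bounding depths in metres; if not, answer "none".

Evaluate Δρ/ρ₀ = −αΔT + βΔS across each adjacent pair:
  60–78 m: −αΔT+βΔS = −(1.5 × 10⁻⁴)(-5.6)+(8.1 × 10⁻⁴)(-0.17) = 7.0 × 10⁻⁴ → stable
  78–82 m: −αΔT+βΔS = −(1.5 × 10⁻⁴)(+4.4)+(8.1 × 10⁻⁴)(+0.32) = -4.0 × 10⁻⁴ → UNSTABLE
  82–180 m: −αΔT+βΔS = −(1.5 × 10⁻⁴)(-10.5)+(8.1 × 10⁻⁴)(+0.77) = 2.2 × 10⁻³ → stable
The 78–82 m interval has Δρ < 0: lighter water underlies denser water.

78–82 m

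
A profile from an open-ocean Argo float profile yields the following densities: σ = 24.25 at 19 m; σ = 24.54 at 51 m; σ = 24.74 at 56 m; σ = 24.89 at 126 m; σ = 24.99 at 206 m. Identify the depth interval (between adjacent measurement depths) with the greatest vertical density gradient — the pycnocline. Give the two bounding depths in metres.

51–56 m

Compute the density gradient over each adjacent pair:
  19–51 m: Δρ/Δz = 0.29/32 = 9.1 × 10⁻³ kg m⁻⁴
  51–56 m: Δρ/Δz = 0.20/5 = 0.040 kg m⁻⁴
  56–126 m: Δρ/Δz = 0.15/70 = 2.1 × 10⁻³ kg m⁻⁴
  126–206 m: Δρ/Δz = 0.10/80 = 1.3 × 10⁻³ kg m⁻⁴
The largest gradient is in the 51–56 m interval — the pycnocline.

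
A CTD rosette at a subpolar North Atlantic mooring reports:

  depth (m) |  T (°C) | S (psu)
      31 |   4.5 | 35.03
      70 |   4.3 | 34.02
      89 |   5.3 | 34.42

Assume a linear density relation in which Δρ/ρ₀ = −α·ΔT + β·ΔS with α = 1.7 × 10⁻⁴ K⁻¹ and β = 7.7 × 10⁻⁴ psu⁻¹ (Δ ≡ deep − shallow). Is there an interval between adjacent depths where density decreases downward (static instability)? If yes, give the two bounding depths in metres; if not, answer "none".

31–70 m

Evaluate Δρ/ρ₀ = −αΔT + βΔS across each adjacent pair:
  31–70 m: −αΔT+βΔS = −(1.7 × 10⁻⁴)(-0.2)+(7.7 × 10⁻⁴)(-1.01) = -7.4 × 10⁻⁴ → UNSTABLE
  70–89 m: −αΔT+βΔS = −(1.7 × 10⁻⁴)(+1.0)+(7.7 × 10⁻⁴)(+0.40) = 1.4 × 10⁻⁴ → stable
The 31–70 m interval has Δρ < 0: lighter water underlies denser water.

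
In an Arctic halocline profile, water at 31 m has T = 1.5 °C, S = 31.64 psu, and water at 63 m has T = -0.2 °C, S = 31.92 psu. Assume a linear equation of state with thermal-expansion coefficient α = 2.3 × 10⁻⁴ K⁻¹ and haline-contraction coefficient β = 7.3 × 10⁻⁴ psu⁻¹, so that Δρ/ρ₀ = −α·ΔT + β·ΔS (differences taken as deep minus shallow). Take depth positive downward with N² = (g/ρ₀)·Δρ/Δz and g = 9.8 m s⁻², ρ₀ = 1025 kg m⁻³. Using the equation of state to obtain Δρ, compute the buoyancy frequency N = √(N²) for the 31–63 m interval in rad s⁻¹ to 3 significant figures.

0.0135 rad s⁻¹

ΔT = -1.7 K, ΔS = +0.28 psu (deep − shallow).
Δρ/ρ₀ = −αΔT + βΔS = 3.91 × 10⁻⁴ + 2.044 × 10⁻⁴ = 5.954 × 10⁻⁴, so Δρ ≈ 0.6103 kg m⁻³.
N² = (g/ρ₀)·Δρ/Δz = g·(Δρ/ρ₀)/Δz = 9.8 × 5.954 × 10⁻⁴ / 32 = 1.8234 × 10⁻⁴ s⁻².
N = √(1.8234 × 10⁻⁴) = 0.013503 rad s⁻¹ ≈ 0.0135 rad s⁻¹.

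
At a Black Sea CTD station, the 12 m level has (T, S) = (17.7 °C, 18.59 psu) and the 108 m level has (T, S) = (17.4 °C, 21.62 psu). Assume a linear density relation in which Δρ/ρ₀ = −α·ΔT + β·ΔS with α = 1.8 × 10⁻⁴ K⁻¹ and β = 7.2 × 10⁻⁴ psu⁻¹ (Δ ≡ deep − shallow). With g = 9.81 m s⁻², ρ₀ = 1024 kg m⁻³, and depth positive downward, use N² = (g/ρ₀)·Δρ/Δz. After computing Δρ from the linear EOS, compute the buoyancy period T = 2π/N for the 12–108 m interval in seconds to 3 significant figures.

416 s

ΔT = -0.3 K, ΔS = +3.03 psu (deep − shallow).
Δρ/ρ₀ = −αΔT + βΔS = 5.40 × 10⁻⁵ + 2.1816 × 10⁻³ = 2.2356 × 10⁻³, so Δρ ≈ 2.289 kg m⁻³.
N² = (g/ρ₀)·Δρ/Δz = g·(Δρ/ρ₀)/Δz = 9.81 × 2.2356 × 10⁻³ / 96 = 2.2845 × 10⁻⁴ s⁻².
N = √(2.2845 × 10⁻⁴) = 0.015115 rad s⁻¹ → T = 2π/N = 415.69 s ≈ 416 s.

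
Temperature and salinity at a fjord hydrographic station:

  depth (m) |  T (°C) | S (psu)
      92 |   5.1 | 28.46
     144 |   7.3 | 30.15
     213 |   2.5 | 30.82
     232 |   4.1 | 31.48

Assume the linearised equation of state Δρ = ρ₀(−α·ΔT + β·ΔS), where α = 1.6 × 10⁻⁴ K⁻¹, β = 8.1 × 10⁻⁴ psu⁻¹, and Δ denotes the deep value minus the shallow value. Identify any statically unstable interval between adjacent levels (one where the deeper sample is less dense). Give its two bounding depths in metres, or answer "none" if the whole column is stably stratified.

Evaluate Δρ/ρ₀ = −αΔT + βΔS across each adjacent pair:
  92–144 m: −αΔT+βΔS = −(1.6 × 10⁻⁴)(+2.2)+(8.1 × 10⁻⁴)(+1.69) = 1.0 × 10⁻³ → stable
  144–213 m: −αΔT+βΔS = −(1.6 × 10⁻⁴)(-4.8)+(8.1 × 10⁻⁴)(+0.67) = 1.3 × 10⁻³ → stable
  213–232 m: −αΔT+βΔS = −(1.6 × 10⁻⁴)(+1.6)+(8.1 × 10⁻⁴)(+0.66) = 2.8 × 10⁻⁴ → stable
Every interval has Δρ > 0: the column is stably stratified throughout.

none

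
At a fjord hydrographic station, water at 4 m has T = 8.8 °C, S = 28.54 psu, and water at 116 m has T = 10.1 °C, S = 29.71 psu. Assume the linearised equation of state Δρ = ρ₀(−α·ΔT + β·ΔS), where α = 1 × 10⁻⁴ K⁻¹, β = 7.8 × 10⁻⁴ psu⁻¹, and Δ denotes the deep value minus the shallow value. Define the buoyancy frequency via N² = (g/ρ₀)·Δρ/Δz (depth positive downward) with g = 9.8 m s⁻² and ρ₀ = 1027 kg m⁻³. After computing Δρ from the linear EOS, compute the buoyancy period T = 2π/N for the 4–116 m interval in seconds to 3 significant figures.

ΔT = +1.3 K, ΔS = +1.17 psu (deep − shallow).
Δρ/ρ₀ = −αΔT + βΔS = -1.30 × 10⁻⁴ + 9.126 × 10⁻⁴ = 7.826 × 10⁻⁴, so Δρ ≈ 0.8037 kg m⁻³.
N² = (g/ρ₀)·Δρ/Δz = g·(Δρ/ρ₀)/Δz = 9.8 × 7.826 × 10⁻⁴ / 112 = 6.8477 × 10⁻⁵ s⁻².
N = √(6.8477 × 10⁻⁵) = 8.2751 × 10⁻³ rad s⁻¹ → T = 2π/N = 759.29 s ≈ 759 s.

759 s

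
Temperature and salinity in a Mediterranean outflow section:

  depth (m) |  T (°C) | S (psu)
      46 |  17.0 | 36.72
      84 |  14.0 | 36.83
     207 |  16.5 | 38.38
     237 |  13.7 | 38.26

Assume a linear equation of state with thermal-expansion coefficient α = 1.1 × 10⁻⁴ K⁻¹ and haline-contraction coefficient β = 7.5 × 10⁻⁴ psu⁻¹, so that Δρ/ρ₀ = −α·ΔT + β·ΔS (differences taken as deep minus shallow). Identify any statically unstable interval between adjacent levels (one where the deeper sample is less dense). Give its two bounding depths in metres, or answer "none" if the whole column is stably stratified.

none

Evaluate Δρ/ρ₀ = −αΔT + βΔS across each adjacent pair:
  46–84 m: −αΔT+βΔS = −(1.1 × 10⁻⁴)(-3.0)+(7.5 × 10⁻⁴)(+0.11) = 4.1 × 10⁻⁴ → stable
  84–207 m: −αΔT+βΔS = −(1.1 × 10⁻⁴)(+2.5)+(7.5 × 10⁻⁴)(+1.55) = 8.9 × 10⁻⁴ → stable
  207–237 m: −αΔT+βΔS = −(1.1 × 10⁻⁴)(-2.8)+(7.5 × 10⁻⁴)(-0.12) = 2.2 × 10⁻⁴ → stable
Every interval has Δρ > 0: the column is stably stratified throughout.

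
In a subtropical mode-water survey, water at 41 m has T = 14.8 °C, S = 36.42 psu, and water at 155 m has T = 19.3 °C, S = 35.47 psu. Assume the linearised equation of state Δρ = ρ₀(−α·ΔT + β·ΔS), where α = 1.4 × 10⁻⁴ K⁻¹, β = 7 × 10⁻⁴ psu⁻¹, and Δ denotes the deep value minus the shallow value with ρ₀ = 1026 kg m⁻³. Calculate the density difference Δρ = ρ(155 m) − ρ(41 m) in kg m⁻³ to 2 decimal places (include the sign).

-1.33 kg m⁻³

ΔT = +4.5 K, ΔS = -0.95 psu (deep − shallow).
Δρ/ρ₀ = −(1.4 × 10⁻⁴)(+4.5) + (7 × 10⁻⁴)(-0.95) = -1.295 × 10⁻³.
Δρ = 1026 × (-1.295 × 10⁻³) = -1.33 kg m⁻³.
Negative Δρ: lighter below, statically unstable.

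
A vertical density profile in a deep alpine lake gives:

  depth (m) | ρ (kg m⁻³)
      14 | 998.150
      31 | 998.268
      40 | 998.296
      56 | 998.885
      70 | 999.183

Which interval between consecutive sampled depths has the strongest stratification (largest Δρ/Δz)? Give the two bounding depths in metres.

Compute the density gradient over each adjacent pair:
  14–31 m: Δρ/Δz = 0.118/17 = 6.9 × 10⁻³ kg m⁻⁴
  31–40 m: Δρ/Δz = 0.028/9 = 3.1 × 10⁻³ kg m⁻⁴
  40–56 m: Δρ/Δz = 0.589/16 = 0.037 kg m⁻⁴
  56–70 m: Δρ/Δz = 0.298/14 = 0.021 kg m⁻⁴
The largest gradient is in the 40–56 m interval — the pycnocline.

40–56 m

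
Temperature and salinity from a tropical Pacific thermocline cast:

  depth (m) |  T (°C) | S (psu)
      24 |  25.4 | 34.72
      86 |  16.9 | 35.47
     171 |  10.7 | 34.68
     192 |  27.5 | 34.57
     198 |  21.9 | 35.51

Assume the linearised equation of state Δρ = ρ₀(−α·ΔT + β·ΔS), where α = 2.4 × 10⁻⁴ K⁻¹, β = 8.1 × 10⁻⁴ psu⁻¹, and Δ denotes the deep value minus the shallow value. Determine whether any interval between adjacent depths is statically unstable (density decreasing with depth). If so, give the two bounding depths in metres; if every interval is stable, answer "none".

171–192 m

Evaluate Δρ/ρ₀ = −αΔT + βΔS across each adjacent pair:
  24–86 m: −αΔT+βΔS = −(2.4 × 10⁻⁴)(-8.5)+(8.1 × 10⁻⁴)(+0.75) = 2.6 × 10⁻³ → stable
  86–171 m: −αΔT+βΔS = −(2.4 × 10⁻⁴)(-6.2)+(8.1 × 10⁻⁴)(-0.79) = 8.5 × 10⁻⁴ → stable
  171–192 m: −αΔT+βΔS = −(2.4 × 10⁻⁴)(+16.8)+(8.1 × 10⁻⁴)(-0.11) = -4.1 × 10⁻³ → UNSTABLE
  192–198 m: −αΔT+βΔS = −(2.4 × 10⁻⁴)(-5.6)+(8.1 × 10⁻⁴)(+0.94) = 2.1 × 10⁻³ → stable
The 171–192 m interval has Δρ < 0: lighter water underlies denser water.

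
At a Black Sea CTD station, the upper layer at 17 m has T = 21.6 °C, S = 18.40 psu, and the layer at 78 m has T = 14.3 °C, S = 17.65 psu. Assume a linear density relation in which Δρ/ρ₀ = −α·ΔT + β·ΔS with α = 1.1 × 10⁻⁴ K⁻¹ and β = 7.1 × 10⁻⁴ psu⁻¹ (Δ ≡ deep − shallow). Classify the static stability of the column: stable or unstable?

stable

ΔT = 14.3 − 21.6 = -7.3 K and ΔS = 17.65 − 18.40 = -0.75 psu (deep − shallow).
−αΔT = 8.03 × 10⁻⁴; βΔS = -5.325 × 10⁻⁴; sum Δρ/ρ₀ = 2.705 × 10⁻⁴.
Δρ/ρ₀ > 0, so Δρ > 0: deeper water is denser → statically stable.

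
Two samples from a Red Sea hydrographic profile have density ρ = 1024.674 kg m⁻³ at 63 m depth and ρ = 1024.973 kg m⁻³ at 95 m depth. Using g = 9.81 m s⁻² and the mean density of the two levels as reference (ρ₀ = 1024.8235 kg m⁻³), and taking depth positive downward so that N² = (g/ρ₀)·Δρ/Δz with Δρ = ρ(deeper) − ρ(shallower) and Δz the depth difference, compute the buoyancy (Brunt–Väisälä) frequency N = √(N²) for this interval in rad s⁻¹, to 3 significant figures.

9.46 × 10⁻³ rad s⁻¹

Δρ = 1024.973 − 1024.674 = 0.299 kg m⁻³ over Δz = 95 − 63 = 32 m.
N² = (9.81/1024.8235) × (0.299/32) = 8.9442 × 10⁻⁵ s⁻².
N = √(8.9442 × 10⁻⁵) = 9.4574 × 10⁻³ rad s⁻¹ ≈ 9.46 × 10⁻³ rad s⁻¹.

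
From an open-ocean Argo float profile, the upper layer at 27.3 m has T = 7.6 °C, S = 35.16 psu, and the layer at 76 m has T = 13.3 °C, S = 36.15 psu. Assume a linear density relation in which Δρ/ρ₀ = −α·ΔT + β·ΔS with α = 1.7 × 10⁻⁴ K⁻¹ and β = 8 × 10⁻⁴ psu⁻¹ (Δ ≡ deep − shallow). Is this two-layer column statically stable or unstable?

ΔT = 13.3 − 7.6 = +5.7 K and ΔS = 36.15 − 35.16 = +0.99 psu (deep − shallow).
−αΔT = -9.69 × 10⁻⁴; βΔS = 7.92 × 10⁻⁴; sum Δρ/ρ₀ = -1.77 × 10⁻⁴.
Δρ/ρ₀ < 0, so Δρ < 0: deeper water is lighter → statically unstable; the column would overturn.

unstable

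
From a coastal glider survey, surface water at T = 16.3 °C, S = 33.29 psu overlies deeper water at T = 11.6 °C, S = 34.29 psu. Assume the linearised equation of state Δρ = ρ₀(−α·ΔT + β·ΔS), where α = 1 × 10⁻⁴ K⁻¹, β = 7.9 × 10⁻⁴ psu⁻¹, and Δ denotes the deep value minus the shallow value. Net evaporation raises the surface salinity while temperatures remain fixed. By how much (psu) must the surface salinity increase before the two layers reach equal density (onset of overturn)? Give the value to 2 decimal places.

Neutral buoyancy requires −α(T_deep − T_surf) + β(S_deep − S_surf′) = 0.
S_surf′ = S_deep − (α/β)·ΔT = 34.29 − (1 × 10⁻⁴/7.9 × 10⁻⁴)·(-4.7) = 34.8849 psu.
Increase required: 34.8849 − 33.29 = 1.5949 psu.

1.59 psu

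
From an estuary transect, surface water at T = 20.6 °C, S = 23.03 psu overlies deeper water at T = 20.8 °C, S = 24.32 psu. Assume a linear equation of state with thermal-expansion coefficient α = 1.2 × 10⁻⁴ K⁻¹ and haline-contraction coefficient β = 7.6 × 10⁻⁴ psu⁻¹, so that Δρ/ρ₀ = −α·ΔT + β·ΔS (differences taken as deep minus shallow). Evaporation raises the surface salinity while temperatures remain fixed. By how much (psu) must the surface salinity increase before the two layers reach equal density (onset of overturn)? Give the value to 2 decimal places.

1.26 psu

Neutral buoyancy requires −α(T_deep − T_surf) + β(S_deep − S_surf′) = 0.
S_surf′ = S_deep − (α/β)·ΔT = 24.32 − (1.2 × 10⁻⁴/7.6 × 10⁻⁴)·(+0.2) = 24.2884 psu.
Increase required: 24.2884 − 23.03 = 1.2584 psu.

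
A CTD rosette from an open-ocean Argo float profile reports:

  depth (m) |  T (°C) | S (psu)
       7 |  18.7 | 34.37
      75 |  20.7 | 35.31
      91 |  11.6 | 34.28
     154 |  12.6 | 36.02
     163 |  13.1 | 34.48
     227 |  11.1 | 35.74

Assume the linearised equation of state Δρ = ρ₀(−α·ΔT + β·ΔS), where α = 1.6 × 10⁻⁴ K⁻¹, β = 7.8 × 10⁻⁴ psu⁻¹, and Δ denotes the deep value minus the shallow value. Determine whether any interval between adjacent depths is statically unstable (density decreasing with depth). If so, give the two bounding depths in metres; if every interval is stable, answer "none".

154–163 m

Evaluate Δρ/ρ₀ = −αΔT + βΔS across each adjacent pair:
  7–75 m: −αΔT+βΔS = −(1.6 × 10⁻⁴)(+2.0)+(7.8 × 10⁻⁴)(+0.94) = 4.1 × 10⁻⁴ → stable
  75–91 m: −αΔT+βΔS = −(1.6 × 10⁻⁴)(-9.1)+(7.8 × 10⁻⁴)(-1.03) = 6.5 × 10⁻⁴ → stable
  91–154 m: −αΔT+βΔS = −(1.6 × 10⁻⁴)(+1.0)+(7.8 × 10⁻⁴)(+1.74) = 1.2 × 10⁻³ → stable
  154–163 m: −αΔT+βΔS = −(1.6 × 10⁻⁴)(+0.5)+(7.8 × 10⁻⁴)(-1.54) = -1.3 × 10⁻³ → UNSTABLE
  163–227 m: −αΔT+βΔS = −(1.6 × 10⁻⁴)(-2.0)+(7.8 × 10⁻⁴)(+1.26) = 1.3 × 10⁻³ → stable
The 154–163 m interval has Δρ < 0: lighter water underlies denser water.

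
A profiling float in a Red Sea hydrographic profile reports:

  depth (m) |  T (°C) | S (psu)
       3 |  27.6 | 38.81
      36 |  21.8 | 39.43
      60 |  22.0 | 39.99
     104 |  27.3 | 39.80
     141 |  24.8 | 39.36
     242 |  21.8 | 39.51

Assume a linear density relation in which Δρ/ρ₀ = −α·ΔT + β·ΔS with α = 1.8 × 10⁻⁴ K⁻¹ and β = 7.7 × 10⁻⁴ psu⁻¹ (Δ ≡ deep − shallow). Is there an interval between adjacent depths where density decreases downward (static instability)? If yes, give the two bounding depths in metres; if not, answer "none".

Evaluate Δρ/ρ₀ = −αΔT + βΔS across each adjacent pair:
  3–36 m: −αΔT+βΔS = −(1.8 × 10⁻⁴)(-5.8)+(7.7 × 10⁻⁴)(+0.62) = 1.5 × 10⁻³ → stable
  36–60 m: −αΔT+βΔS = −(1.8 × 10⁻⁴)(+0.2)+(7.7 × 10⁻⁴)(+0.56) = 4.0 × 10⁻⁴ → stable
  60–104 m: −αΔT+βΔS = −(1.8 × 10⁻⁴)(+5.3)+(7.7 × 10⁻⁴)(-0.19) = -1.1 × 10⁻³ → UNSTABLE
  104–141 m: −αΔT+βΔS = −(1.8 × 10⁻⁴)(-2.5)+(7.7 × 10⁻⁴)(-0.44) = 1.1 × 10⁻⁴ → stable
  141–242 m: −αΔT+βΔS = −(1.8 × 10⁻⁴)(-3.0)+(7.7 × 10⁻⁴)(+0.15) = 6.6 × 10⁻⁴ → stable
The 60–104 m interval has Δρ < 0: lighter water underlies denser water.

60–104 m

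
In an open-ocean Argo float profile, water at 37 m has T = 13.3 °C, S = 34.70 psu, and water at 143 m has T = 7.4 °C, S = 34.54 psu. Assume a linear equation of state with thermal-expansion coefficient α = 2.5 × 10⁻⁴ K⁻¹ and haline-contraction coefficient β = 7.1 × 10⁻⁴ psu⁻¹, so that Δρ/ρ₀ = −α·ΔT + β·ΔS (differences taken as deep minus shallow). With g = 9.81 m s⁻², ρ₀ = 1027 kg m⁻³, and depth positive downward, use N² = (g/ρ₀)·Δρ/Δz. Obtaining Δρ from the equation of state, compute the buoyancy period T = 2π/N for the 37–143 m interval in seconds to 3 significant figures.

560 s

ΔT = -5.9 K, ΔS = -0.16 psu (deep − shallow).
Δρ/ρ₀ = −αΔT + βΔS = 1.475 × 10⁻³ − 1.136 × 10⁻⁴ = 1.3614 × 10⁻³, so Δρ ≈ 1.398 kg m⁻³.
N² = (g/ρ₀)·Δρ/Δz = g·(Δρ/ρ₀)/Δz = 9.81 × 1.3614 × 10⁻³ / 106 = 1.2599 × 10⁻⁴ s⁻².
N = √(1.2599 × 10⁻⁴) = 0.011225 rad s⁻¹ → T = 2π/N = 559.75 s ≈ 560 s.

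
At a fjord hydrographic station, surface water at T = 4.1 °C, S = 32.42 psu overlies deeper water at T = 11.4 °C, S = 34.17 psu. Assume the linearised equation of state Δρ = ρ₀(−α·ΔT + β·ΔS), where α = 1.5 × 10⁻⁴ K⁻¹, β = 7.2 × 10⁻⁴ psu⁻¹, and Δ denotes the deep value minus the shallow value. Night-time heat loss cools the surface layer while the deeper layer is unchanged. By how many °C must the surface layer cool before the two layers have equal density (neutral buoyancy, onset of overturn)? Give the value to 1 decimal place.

Neutral buoyancy requires Δρ = 0, i.e. −α(T_deep − T_surf′) + β(S_deep − S_surf) = 0.
T_surf′ = T_deep − (β/α)·ΔS = 11.4 − (7.2 × 10⁻⁴/1.5 × 10⁻⁴)·(+1.75) = 3.000 °C.
Cooling required: 4.1 − (3.000) = 1.100 °C.

1.1 °C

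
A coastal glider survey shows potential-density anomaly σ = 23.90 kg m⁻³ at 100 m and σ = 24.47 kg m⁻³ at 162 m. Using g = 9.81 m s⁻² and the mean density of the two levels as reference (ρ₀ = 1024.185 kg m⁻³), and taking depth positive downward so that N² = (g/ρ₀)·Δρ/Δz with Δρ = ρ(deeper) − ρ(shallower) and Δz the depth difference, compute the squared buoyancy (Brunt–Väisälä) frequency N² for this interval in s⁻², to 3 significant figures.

8.81 × 10⁻⁵ s⁻²

Δρ = 1024.47 − 1023.90 = 0.57 kg m⁻³ over Δz = 162 − 100 = 62 m.
N² = (9.81/1024.185) × (0.57/62) = 8.8059 × 10⁻⁵ s⁻² ≈ 8.81 × 10⁻⁵ s⁻².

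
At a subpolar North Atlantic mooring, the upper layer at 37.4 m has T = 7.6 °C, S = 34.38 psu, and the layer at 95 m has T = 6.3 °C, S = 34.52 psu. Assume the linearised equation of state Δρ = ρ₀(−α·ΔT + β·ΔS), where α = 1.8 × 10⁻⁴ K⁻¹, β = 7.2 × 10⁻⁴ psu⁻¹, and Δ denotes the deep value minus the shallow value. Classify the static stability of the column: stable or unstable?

stable

ΔT = 6.3 − 7.6 = -1.3 K and ΔS = 34.52 − 34.38 = +0.14 psu (deep − shallow).
−αΔT = 2.34 × 10⁻⁴; βΔS = 1.008 × 10⁻⁴; sum Δρ/ρ₀ = 3.348 × 10⁻⁴.
Δρ/ρ₀ > 0, so Δρ > 0: deeper water is denser → statically stable.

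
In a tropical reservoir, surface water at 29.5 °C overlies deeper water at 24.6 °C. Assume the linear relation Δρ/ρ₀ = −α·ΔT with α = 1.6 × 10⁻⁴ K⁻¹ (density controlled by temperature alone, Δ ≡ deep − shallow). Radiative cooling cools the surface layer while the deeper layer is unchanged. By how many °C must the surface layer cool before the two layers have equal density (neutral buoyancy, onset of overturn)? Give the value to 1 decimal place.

With temperature the only control, equal density requires T_surf′ = T_deep.
T_surf′ = 24.6 °C.
Cooling required: 29.5 − 24.6 = 4.9 °C.

4.9 °C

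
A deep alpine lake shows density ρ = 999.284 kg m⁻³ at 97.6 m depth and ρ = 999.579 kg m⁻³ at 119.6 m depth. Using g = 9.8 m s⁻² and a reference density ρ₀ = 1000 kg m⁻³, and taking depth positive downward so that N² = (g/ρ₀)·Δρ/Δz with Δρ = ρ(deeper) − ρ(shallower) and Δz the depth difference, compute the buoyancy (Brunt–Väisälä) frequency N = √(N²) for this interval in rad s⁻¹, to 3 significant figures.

0.0115 rad s⁻¹

Δρ = 999.579 − 999.284 = 0.295 kg m⁻³ over Δz = 119.6 − 97.6 = 22 m.
N² = (9.8/1000) × (0.295/22) = 1.3141 × 10⁻⁴ s⁻².
N = √(1.3141 × 10⁻⁴) = 0.011463 rad s⁻¹ ≈ 0.0115 rad s⁻¹.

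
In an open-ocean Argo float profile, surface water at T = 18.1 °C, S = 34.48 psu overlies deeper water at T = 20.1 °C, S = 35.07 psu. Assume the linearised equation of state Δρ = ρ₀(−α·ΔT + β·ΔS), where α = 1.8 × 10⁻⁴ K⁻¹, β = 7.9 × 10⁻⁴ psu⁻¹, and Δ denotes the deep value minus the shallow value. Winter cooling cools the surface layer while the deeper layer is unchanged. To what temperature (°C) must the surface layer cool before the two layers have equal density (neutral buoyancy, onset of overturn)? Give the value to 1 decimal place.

Neutral buoyancy requires Δρ = 0, i.e. −α(T_deep − T_surf′) + β(S_deep − S_surf) = 0.
T_surf′ = T_deep − (β/α)·ΔS = 20.1 − (7.9 × 10⁻⁴/1.8 × 10⁻⁴)·(+0.59) = 17.511 °C.
Cooling required: 18.1 − (17.511) = 0.589 °C.

17.5 °C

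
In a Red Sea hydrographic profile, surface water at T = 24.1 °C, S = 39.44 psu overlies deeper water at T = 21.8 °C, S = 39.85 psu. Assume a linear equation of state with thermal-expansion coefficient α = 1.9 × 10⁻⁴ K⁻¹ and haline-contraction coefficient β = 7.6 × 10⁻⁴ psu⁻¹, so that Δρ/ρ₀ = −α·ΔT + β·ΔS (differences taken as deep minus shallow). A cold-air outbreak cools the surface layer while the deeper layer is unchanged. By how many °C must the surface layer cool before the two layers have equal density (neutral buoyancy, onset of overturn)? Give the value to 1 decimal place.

3.9 °C

Neutral buoyancy requires Δρ = 0, i.e. −α(T_deep − T_surf′) + β(S_deep − S_surf) = 0.
T_surf′ = T_deep − (β/α)·ΔS = 21.8 − (7.6 × 10⁻⁴/1.9 × 10⁻⁴)·(+0.41) = 20.160 °C.
Cooling required: 24.1 − (20.160) = 3.940 °C.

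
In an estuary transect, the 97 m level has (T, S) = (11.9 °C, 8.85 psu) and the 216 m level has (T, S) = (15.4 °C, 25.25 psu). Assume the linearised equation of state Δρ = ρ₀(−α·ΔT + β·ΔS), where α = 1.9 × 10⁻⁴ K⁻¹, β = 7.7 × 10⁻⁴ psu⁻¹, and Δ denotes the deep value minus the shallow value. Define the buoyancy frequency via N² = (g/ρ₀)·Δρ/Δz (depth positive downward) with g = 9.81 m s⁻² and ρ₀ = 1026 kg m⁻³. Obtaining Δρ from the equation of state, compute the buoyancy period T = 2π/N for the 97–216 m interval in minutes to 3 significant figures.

3.33 min

ΔT = +3.5 K, ΔS = +16.40 psu (deep − shallow).
Δρ/ρ₀ = −αΔT + βΔS = -6.65 × 10⁻⁴ + 0.012628 = 0.011963, so Δρ ≈ 12.27 kg m⁻³.
N² = (g/ρ₀)·Δρ/Δz = g·(Δρ/ρ₀)/Δz = 9.81 × 0.011963 / 119 = 9.8619 × 10⁻⁴ s⁻².
N = √(9.8619 × 10⁻⁴) = 0.031404 rad s⁻¹ → T = 2π/N = 200.08 s = 3.3347 min ≈ 3.33 min.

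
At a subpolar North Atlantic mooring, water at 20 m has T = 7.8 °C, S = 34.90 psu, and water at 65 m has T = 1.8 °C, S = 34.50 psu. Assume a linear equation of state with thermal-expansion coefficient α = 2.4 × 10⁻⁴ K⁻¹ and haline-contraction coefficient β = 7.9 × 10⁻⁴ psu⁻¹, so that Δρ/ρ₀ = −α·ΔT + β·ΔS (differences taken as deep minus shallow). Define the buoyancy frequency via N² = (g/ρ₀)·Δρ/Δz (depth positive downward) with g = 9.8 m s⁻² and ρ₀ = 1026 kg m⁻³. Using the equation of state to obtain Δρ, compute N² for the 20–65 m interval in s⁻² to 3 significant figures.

ΔT = -6.0 K, ΔS = -0.40 psu (deep − shallow).
Δρ/ρ₀ = −αΔT + βΔS = 1.44 × 10⁻³ − 3.16 × 10⁻⁴ = 1.124 × 10⁻³, so Δρ ≈ 1.153 kg m⁻³.
N² = (g/ρ₀)·Δρ/Δz = g·(Δρ/ρ₀)/Δz = 9.8 × 1.124 × 10⁻³ / 45 = 2.4478 × 10⁻⁴ s⁻² ≈ 2.45 × 10⁻⁴ s⁻².

2.45 × 10⁻⁴ s⁻²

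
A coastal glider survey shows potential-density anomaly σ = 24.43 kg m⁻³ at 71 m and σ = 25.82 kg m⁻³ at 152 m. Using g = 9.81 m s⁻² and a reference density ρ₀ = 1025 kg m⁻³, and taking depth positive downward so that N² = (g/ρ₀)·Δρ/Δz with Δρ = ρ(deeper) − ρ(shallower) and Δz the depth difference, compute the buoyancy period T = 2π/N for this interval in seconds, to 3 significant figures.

490 s

Δρ = 1025.82 − 1024.43 = 1.39 kg m⁻³ over Δz = 152 − 71 = 81 m.
N² = (9.81/1025) × (1.39/81) = 1.6424 × 10⁻⁴ s⁻².
N = √(1.6424 × 10⁻⁴) = 0.012816 rad s⁻¹, so T = 2π/N = 490.26 s ≈ 490 s.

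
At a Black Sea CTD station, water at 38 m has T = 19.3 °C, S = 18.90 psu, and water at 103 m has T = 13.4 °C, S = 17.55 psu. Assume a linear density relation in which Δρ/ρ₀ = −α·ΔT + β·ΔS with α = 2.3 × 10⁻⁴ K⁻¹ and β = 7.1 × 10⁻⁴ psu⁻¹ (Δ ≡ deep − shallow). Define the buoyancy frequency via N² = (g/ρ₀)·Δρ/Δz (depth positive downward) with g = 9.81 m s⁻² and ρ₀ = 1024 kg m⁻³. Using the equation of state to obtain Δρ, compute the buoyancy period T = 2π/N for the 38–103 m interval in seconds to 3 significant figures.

ΔT = -5.9 K, ΔS = -1.35 psu (deep − shallow).
Δρ/ρ₀ = −αΔT + βΔS = 1.357 × 10⁻³ − 9.585 × 10⁻⁴ = 3.985 × 10⁻⁴, so Δρ ≈ 0.4081 kg m⁻³.
N² = (g/ρ₀)·Δρ/Δz = g·(Δρ/ρ₀)/Δz = 9.81 × 3.985 × 10⁻⁴ / 65 = 6.0143 × 10⁻⁵ s⁻².
N = √(6.0143 × 10⁻⁵) = 7.7552 × 10⁻³ rad s⁻¹ → T = 2π/N = 810.19 s ≈ 810 s.

810 s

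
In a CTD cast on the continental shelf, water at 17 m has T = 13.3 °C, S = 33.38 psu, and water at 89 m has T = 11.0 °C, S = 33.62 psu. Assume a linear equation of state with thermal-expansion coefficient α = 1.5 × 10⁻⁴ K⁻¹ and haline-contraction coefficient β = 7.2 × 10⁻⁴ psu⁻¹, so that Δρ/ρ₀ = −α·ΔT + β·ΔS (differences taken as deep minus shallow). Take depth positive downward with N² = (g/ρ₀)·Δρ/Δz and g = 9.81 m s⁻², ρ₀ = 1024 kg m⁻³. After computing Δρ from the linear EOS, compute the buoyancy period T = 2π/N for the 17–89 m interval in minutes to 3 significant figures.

12.5 min

ΔT = -2.3 K, ΔS = +0.24 psu (deep − shallow).
Δρ/ρ₀ = −αΔT + βΔS = 3.45 × 10⁻⁴ + 1.728 × 10⁻⁴ = 5.178 × 10⁻⁴, so Δρ ≈ 0.5302 kg m⁻³.
N² = (g/ρ₀)·Δρ/Δz = g·(Δρ/ρ₀)/Δz = 9.81 × 5.178 × 10⁻⁴ / 72 = 7.0550 × 10⁻⁵ s⁻².
N = √(7.0550 × 10⁻⁵) = 8.3994 × 10⁻³ rad s⁻¹ → T = 2π/N = 748.05 s = 12.467 min ≈ 12.5 min.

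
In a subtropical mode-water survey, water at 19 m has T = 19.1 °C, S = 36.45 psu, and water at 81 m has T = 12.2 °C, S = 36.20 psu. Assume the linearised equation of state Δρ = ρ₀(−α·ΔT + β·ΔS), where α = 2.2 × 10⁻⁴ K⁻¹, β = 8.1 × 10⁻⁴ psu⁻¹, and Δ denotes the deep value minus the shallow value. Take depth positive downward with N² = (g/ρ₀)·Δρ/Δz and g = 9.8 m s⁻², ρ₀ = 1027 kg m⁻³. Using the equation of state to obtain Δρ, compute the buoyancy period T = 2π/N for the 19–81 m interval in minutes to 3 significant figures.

ΔT = -6.9 K, ΔS = -0.25 psu (deep − shallow).
Δρ/ρ₀ = −αΔT + βΔS = 1.518 × 10⁻³ − 2.025 × 10⁻⁴ = 1.3155 × 10⁻³, so Δρ ≈ 1.351 kg m⁻³.
N² = (g/ρ₀)·Δρ/Δz = g·(Δρ/ρ₀)/Δz = 9.8 × 1.3155 × 10⁻³ / 62 = 2.0793 × 10⁻⁴ s⁻².
N = √(2.0793 × 10⁻⁴) = 0.014420 rad s⁻¹ → T = 2π/N = 435.73 s = 7.2622 min ≈ 7.26 min.

7.26 min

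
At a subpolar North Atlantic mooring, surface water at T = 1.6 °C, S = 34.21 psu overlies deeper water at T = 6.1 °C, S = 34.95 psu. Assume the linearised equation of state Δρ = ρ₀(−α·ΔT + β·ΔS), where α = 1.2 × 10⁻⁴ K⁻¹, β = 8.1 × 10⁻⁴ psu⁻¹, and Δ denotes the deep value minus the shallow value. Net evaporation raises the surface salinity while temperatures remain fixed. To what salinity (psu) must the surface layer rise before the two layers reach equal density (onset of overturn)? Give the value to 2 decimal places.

34.28 psu

Neutral buoyancy requires −α(T_deep − T_surf) + β(S_deep − S_surf′) = 0.
S_surf′ = S_deep − (α/β)·ΔT = 34.95 − (1.2 × 10⁻⁴/8.1 × 10⁻⁴)·(+4.5) = 34.2833 psu.
Increase required: 34.2833 − 34.21 = 0.0733 psu.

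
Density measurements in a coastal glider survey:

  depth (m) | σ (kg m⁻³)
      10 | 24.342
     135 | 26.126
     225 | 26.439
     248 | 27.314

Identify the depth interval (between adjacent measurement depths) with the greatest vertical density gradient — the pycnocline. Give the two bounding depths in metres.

Compute the density gradient over each adjacent pair:
  10–135 m: Δρ/Δz = 1.784/125 = 0.014 kg m⁻⁴
  135–225 m: Δρ/Δz = 0.313/90 = 3.5 × 10⁻³ kg m⁻⁴
  225–248 m: Δρ/Δz = 0.875/23 = 0.038 kg m⁻⁴
The largest gradient is in the 225–248 m interval — the pycnocline.

225–248 m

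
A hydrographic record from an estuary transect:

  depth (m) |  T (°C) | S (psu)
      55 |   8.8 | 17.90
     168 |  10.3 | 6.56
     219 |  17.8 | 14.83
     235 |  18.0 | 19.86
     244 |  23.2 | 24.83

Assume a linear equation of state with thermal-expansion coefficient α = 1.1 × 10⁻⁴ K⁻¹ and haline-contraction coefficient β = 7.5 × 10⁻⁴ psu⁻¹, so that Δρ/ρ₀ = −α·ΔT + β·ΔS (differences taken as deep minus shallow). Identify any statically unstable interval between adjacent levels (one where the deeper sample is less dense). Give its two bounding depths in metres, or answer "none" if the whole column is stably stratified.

Evaluate Δρ/ρ₀ = −αΔT + βΔS across each adjacent pair:
  55–168 m: −αΔT+βΔS = −(1.1 × 10⁻⁴)(+1.5)+(7.5 × 10⁻⁴)(-11.34) = -8.7 × 10⁻³ → UNSTABLE
  168–219 m: −αΔT+βΔS = −(1.1 × 10⁻⁴)(+7.5)+(7.5 × 10⁻⁴)(+8.27) = 5.4 × 10⁻³ → stable
  219–235 m: −αΔT+βΔS = −(1.1 × 10⁻⁴)(+0.2)+(7.5 × 10⁻⁴)(+5.03) = 3.8 × 10⁻³ → stable
  235–244 m: −αΔT+βΔS = −(1.1 × 10⁻⁴)(+5.2)+(7.5 × 10⁻⁴)(+4.97) = 3.2 × 10⁻³ → stable
The 55–168 m interval has Δρ < 0: lighter water underlies denser water.

55–168 m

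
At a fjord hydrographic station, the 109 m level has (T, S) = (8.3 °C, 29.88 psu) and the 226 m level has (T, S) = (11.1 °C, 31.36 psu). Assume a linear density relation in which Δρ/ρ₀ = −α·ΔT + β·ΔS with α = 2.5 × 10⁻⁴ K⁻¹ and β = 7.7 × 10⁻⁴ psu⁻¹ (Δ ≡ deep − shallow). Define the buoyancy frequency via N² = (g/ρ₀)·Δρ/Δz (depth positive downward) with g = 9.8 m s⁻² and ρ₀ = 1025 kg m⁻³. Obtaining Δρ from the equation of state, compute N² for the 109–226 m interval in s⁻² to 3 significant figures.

3.68 × 10⁻⁵ s⁻²

ΔT = +2.8 K, ΔS = +1.48 psu (deep − shallow).
Δρ/ρ₀ = −αΔT + βΔS = -7.00 × 10⁻⁴ + 1.1396 × 10⁻³ = 4.396 × 10⁻⁴, so Δρ ≈ 0.4506 kg m⁻³.
N² = (g/ρ₀)·Δρ/Δz = g·(Δρ/ρ₀)/Δz = 9.8 × 4.396 × 10⁻⁴ / 117 = 3.6821 × 10⁻⁵ s⁻² ≈ 3.68 × 10⁻⁵ s⁻².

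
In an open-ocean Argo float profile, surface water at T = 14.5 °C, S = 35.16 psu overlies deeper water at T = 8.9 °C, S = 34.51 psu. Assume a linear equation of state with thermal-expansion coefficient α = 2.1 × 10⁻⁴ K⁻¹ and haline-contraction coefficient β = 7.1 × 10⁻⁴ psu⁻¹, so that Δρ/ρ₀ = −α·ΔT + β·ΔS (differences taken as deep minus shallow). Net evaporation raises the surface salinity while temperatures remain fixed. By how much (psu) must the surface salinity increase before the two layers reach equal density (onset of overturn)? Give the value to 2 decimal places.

1.01 psu

Neutral buoyancy requires −α(T_deep − T_surf) + β(S_deep − S_surf′) = 0.
S_surf′ = S_deep − (α/β)·ΔT = 34.51 − (2.1 × 10⁻⁴/7.1 × 10⁻⁴)·(-5.6) = 36.1663 psu.
Increase required: 36.1663 − 35.16 = 1.0063 psu.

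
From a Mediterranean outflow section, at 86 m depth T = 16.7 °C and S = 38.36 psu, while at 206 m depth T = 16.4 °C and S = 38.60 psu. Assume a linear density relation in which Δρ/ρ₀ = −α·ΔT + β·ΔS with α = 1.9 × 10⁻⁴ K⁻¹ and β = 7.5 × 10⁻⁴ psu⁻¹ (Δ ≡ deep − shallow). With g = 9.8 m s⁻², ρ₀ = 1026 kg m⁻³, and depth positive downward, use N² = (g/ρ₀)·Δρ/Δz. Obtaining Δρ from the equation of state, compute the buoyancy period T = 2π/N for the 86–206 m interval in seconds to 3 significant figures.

1.43 × 10³ s

ΔT = -0.3 K, ΔS = +0.24 psu (deep − shallow).
Δρ/ρ₀ = −αΔT + βΔS = 5.70 × 10⁻⁵ + 1.80 × 10⁻⁴ = 2.37 × 10⁻⁴, so Δρ ≈ 0.2432 kg m⁻³.
N² = (g/ρ₀)·Δρ/Δz = g·(Δρ/ρ₀)/Δz = 9.8 × 2.37 × 10⁻⁴ / 120 = 1.9355 × 10⁻⁵ s⁻².
N = √(1.9355 × 10⁻⁵) = 4.3994 × 10⁻³ rad s⁻¹ → T = 2π/N = 1.4282 × 10³ s ≈ 1.43 × 10³ s.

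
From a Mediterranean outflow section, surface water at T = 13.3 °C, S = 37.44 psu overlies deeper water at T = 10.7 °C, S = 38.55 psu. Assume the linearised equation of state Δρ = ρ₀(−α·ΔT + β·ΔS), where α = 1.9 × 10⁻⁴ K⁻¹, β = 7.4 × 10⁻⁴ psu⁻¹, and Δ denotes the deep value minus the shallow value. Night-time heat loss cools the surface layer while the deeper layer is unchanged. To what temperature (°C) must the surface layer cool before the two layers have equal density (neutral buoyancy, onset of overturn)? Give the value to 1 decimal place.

Neutral buoyancy requires Δρ = 0, i.e. −α(T_deep − T_surf′) + β(S_deep − S_surf) = 0.
T_surf′ = T_deep − (β/α)·ΔS = 10.7 − (7.4 × 10⁻⁴/1.9 × 10⁻⁴)·(+1.11) = 6.377 °C.
Cooling required: 13.3 − (6.377) = 6.923 °C.

6.4 °C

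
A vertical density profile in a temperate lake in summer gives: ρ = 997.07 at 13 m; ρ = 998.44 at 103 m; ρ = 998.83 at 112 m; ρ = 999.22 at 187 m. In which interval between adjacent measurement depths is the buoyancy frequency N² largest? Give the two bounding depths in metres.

103–112 m

Compute the density gradient over each adjacent pair:
  13–103 m: Δρ/Δz = 1.37/90 = 0.015 kg m⁻⁴
  103–112 m: Δρ/Δz = 0.39/9 = 0.043 kg m⁻⁴
  112–187 m: Δρ/Δz = 0.39/75 = 5.2 × 10⁻³ kg m⁻⁴
The largest gradient is in the 103–112 m interval — the pycnocline.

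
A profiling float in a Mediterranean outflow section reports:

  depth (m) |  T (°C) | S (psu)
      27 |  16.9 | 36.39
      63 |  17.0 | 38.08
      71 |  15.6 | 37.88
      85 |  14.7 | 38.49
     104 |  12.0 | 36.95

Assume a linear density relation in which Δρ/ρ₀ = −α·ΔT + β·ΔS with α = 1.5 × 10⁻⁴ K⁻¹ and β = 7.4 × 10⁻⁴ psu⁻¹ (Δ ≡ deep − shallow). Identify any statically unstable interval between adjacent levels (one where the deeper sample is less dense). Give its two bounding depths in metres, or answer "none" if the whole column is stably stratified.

Evaluate Δρ/ρ₀ = −αΔT + βΔS across each adjacent pair:
  27–63 m: −αΔT+βΔS = −(1.5 × 10⁻⁴)(+0.1)+(7.4 × 10⁻⁴)(+1.69) = 1.2 × 10⁻³ → stable
  63–71 m: −αΔT+βΔS = −(1.5 × 10⁻⁴)(-1.4)+(7.4 × 10⁻⁴)(-0.20) = 6.2 × 10⁻⁵ → stable
  71–85 m: −αΔT+βΔS = −(1.5 × 10⁻⁴)(-0.9)+(7.4 × 10⁻⁴)(+0.61) = 5.9 × 10⁻⁴ → stable
  85–104 m: −αΔT+βΔS = −(1.5 × 10⁻⁴)(-2.7)+(7.4 × 10⁻⁴)(-1.54) = -7.3 × 10⁻⁴ → UNSTABLE
The 85–104 m interval has Δρ < 0: lighter water underlies denser water.

85–104 m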